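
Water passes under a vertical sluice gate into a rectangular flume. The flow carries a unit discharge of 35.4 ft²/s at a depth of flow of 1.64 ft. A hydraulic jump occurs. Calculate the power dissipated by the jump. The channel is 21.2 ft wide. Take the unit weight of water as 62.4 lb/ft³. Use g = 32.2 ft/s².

V₁ = q/y₁ = 35.4/1.64 = 21.6 ft/s. Fr₁ = V₁/√(g·y₁) = 21.6/√(32.2×1.64) = 2.97.
Sequent-depth ratio: y₂/y₁ = ½[√(1 + 8Fr₁²) − 1] = ½[√71.58 − 1] = 3.73.
y₂ = 3.73 × 1.64 = 6.12 ft.
V₂ = q/y₂ = 35.4/6.12 = 5.79 ft/s. E₁ = y₁ + V₁²/2g = 8.87 ft; E₂ = y₂ + V₂²/2g = 6.64 ft. ΔE = E₁ − E₂ = 2.24 ft.
Q = q·b = 35.4 × 21.2 = 750 cfs. P = γ·Q·ΔE/550 = 62.4 × 750 × 2.24 / 550 = 190 hp.

P = 190 hp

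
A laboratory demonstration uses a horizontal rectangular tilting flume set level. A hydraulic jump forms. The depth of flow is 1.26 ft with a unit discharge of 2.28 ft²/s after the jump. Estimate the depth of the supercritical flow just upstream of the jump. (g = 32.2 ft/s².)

y₁ = 0.178 ft

V₂ = q/y₂ = 2.28/1.26 = 1.81 ft/s; Fr₂ = V₂/√(g·y₂) = 0.284.
From the momentum equation (using Fr₂), y₁/y₂ = ½[√(1 + 8Fr₂²) − 1] = ½[√1.646 − 1] = 0.141.
y₁ = 0.141 × 1.26 = 0.178 ft.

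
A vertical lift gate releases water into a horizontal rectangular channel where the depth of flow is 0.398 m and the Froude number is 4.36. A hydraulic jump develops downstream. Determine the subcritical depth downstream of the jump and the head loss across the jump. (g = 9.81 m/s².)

Fr₁ = 4.36 (given).
Conjugate-depth relation: y₂/y₁ = ½[√(1 + 8Fr₁²) − 1] = ½[√153.1 − 1] = 5.69.
y₂ = 5.69 × 0.398 = 2.26 m.
V₁ = Fr₁·√(g·y₁) = 4.36×√(9.81×0.398) = 8.62 m/s; q = V₁·y₁ = 3.43 m²/s. V₂ = q/y₂ = 3.43/2.26 = 1.52 m/s. E₁ = y₁ + V₁²/2g = 4.18 m; E₂ = y₂ + V₂²/2g = 2.38 m. ΔE = E₁ − E₂ = 1.80 m.

y₂ = 2.26 m; ΔE = 1.80 m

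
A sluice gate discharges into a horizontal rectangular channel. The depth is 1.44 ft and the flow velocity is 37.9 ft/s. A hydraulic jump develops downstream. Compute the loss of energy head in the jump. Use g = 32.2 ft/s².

ΔE = 12.7 ft

Fr₁ = V₁/√(g·y₁) = 37.9/√(32.2×1.44) = 5.57.
Bélanger equation: y₂/y₁ = ½[√(1 + 8Fr₁²) − 1] = ½[√248.8 − 1] = 7.39.
y₂ = 7.39 × 1.44 = 10.6 ft.
Head loss: ΔE = (y₂ − y₁)³/(4y₁y₂) = (10.6 − 1.44)³/(4×1.44×10.6) = 778/61.3 = 12.7 ft.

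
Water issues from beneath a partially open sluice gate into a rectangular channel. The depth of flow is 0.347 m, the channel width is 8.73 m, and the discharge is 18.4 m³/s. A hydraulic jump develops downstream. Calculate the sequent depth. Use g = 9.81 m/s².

y₂ = 1.45 m

q = Q/b = 18.4/8.73 = 2.11 m²/s; V₁ = q/y₁ = 6.07 m/s. Fr₁ = V₁/√(g·y₁) = 3.29.
Bélanger equation: y₂/y₁ = ½[√(1 + 8Fr₁²) − 1] = ½[√87.70 − 1] = 4.18.
y₂ = 4.18 × 0.347 = 1.45 m.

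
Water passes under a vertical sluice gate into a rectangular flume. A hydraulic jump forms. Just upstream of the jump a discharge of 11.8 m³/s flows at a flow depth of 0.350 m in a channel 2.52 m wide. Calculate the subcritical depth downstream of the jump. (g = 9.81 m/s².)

y₂ = 3.40 m

q = Q/b = 11.8/2.52 = 4.68 m²/s; V₁ = q/y₁ = 13.4 m/s. Fr₁ = V₁/√(g·y₁) = 7.22.
By Bélanger, y₂/y₁ = ½[√(1 + 8Fr₁²) − 1] = ½[√418.0 − 1] = 9.72.
y₂ = 9.72 × 0.350 = 3.40 m.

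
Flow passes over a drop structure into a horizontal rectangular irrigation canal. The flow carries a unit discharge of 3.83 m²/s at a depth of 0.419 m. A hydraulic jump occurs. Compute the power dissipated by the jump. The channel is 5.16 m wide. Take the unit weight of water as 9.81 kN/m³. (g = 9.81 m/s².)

P = 404 kW

V₁ = q/y₁ = 3.83/0.419 = 9.14 m/s. Fr₁ = V₁/√(g·y₁) = 9.14/√(9.81×0.419) = 4.51.
Sequent-depth ratio: y₂/y₁ = ½[√(1 + 8Fr₁²) − 1] = ½[√163.6 − 1] = 5.90.
y₂ = 5.90 × 0.419 = 2.47 m.
V₂ = q/y₂ = 3.83/2.47 = 1.55 m/s. E₁ = y₁ + V₁²/2g = 4.68 m; E₂ = y₂ + V₂²/2g = 2.59 m. ΔE = E₁ − E₂ = 2.08 m.
Q = q·b = 3.83 × 5.16 = 19.8 m³/s. P = γ·Q·ΔE = 9.81 × 19.8 × 2.08 = 404 kW.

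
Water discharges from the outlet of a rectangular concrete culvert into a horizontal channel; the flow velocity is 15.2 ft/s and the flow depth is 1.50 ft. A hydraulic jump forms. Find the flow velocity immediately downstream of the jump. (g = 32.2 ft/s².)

V₂ = 5.77 ft/s

Fr₁ = V₁/√(g·y₁) = 15.2/√(32.2×1.50) = 2.19.
Bélanger equation: y₂/y₁ = ½[√(1 + 8Fr₁²) − 1] = ½[√39.27 − 1] = 2.63.
y₂ = 2.63 × 1.50 = 3.95 ft.
q = V₁·y₁ = 15.2 × 1.50 = 22.8 ft²/s.
V₂ = q/y₂ = 22.8/3.95 = 5.77 ft/s.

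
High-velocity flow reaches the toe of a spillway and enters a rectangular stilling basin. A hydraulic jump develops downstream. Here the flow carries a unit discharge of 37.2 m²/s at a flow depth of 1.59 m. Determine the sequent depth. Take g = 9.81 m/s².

V₁ = q/y₁ = 37.2/1.59 = 23.4 m/s. Fr₁ = V₁/√(g·y₁) = 23.4/√(9.81×1.59) = 5.92.
By Bélanger, y₂/y₁ = ½[√(1 + 8Fr₁²) − 1] = ½[√281.7 − 1] = 7.89.
y₂ = 7.89 × 1.59 = 12.5 m.

y₂ = 12.5 m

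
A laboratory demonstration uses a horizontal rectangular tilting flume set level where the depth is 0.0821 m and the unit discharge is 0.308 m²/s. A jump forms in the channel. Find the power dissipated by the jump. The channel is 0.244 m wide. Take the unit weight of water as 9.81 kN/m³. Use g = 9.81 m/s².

P = 0.243 kW

V₁ = q/y₁ = 0.308/0.0821 = 3.75 m/s. Fr₁ = V₁/√(g·y₁) = 3.75/√(9.81×0.0821) = 4.18.
Sequent-depth ratio: y₂/y₁ = ½[√(1 + 8Fr₁²) − 1] = ½[√140.8 − 1] = 5.43.
y₂ = 5.43 × 0.0821 = 0.446 m.
Head loss: ΔE = (y₂ − y₁)³/(4y₁y₂) = (0.446 − 0.0821)³/(4×0.0821×0.446) = 0.0482/0.146 = 0.329 m.
Q = q·b = 0.308 × 0.244 = 0.0752 m³/s. P = γ·Q·ΔE = 9.81 × 0.0752 × 0.329 = 0.243 kW.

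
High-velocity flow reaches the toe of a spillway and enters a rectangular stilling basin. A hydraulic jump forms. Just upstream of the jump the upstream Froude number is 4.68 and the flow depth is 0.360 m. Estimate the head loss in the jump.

Fr₁ = 4.68 (given).
From the momentum equation for a rectangular channel, y₂/y₁ = ½[√(1 + 8Fr₁²) − 1] = ½[√176.2 − 1] = 6.14.
y₂ = 6.14 × 0.360 = 2.21 m.
Head loss: ΔE = (y₂ − y₁)³/(4y₁y₂) = (2.21 − 0.360)³/(4×0.360×2.21) = 6.33/3.18 = 1.99 m.

ΔE = 1.99 m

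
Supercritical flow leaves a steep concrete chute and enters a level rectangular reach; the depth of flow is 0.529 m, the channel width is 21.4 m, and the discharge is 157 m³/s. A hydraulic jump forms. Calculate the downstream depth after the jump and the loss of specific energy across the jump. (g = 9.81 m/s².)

q = Q/b = 157/21.4 = 7.34 m²/s; V₁ = q/y₁ = 13.9 m/s. Fr₁ = V₁/√(g·y₁) = 6.09.
Conjugate-depth relation: y₂/y₁ = ½[√(1 + 8Fr₁²) − 1] = ½[√297.5 − 1] = 8.12.
y₂ = 8.12 × 0.529 = 4.30 m.
Head loss: ΔE = (y₂ − y₁)³/(4y₁y₂) = (4.30 − 0.529)³/(4×0.529×4.30) = 53.5/9.09 = 5.89 m.

y₂ = 4.30 m; ΔE = 5.89 m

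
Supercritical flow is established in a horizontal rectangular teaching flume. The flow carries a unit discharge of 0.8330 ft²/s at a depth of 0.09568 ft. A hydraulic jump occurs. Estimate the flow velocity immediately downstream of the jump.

V₁ = q/y₁ = 0.8330/0.09568 = 8.706 ft/s. Fr₁ = V₁/√(g·y₁) = 8.706/√(32.2×0.09568) = 4.960.
Sequent-depth ratio: y₂/y₁ = ½[√(1 + 8Fr₁²) − 1] = ½[√197.82 − 1] = 6.532.
y₂ = 6.532 × 0.09568 = 0.6250 ft.
V₂ = q/y₂ = 0.8330/0.6250 = 1.333 ft/s.

V₂ = 1.333 ft/s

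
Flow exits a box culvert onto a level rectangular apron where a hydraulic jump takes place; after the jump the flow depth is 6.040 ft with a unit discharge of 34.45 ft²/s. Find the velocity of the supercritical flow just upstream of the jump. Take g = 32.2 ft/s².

V₁ = 21.56 ft/s

V₂ = q/y₂ = 34.45/6.040 = 5.704 ft/s; Fr₂ = V₂/√(g·y₂) = 0.4090.
Since the conjugate-depth ratio holds either way, y₁/y₂ = ½[√(1 + 8Fr₂²) − 1] = ½[√2.3381 − 1] = 0.2645.
y₁ = 0.2645 × 6.040 = 1.598 ft.
V₁ = q/y₁ = 34.45/1.598 = 21.56 ft/s.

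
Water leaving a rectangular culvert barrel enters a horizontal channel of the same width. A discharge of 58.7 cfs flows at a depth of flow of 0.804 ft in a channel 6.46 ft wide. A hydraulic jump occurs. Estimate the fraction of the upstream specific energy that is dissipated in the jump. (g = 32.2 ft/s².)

q = Q/b = 58.7/6.46 = 9.09 ft²/s; V₁ = q/y₁ = 11.3 ft/s. Fr₁ = V₁/√(g·y₁) = 2.22.
By Bélanger, y₂/y₁ = ½[√(1 + 8Fr₁²) − 1] = ½[√40.47 − 1] = 2.68.
y₂ = 2.68 × 0.804 = 2.16 ft.
E₁ = y₁ + V₁²/2g = 2.79 ft. ΔE = (y₂ − y₁)³/(4y₁y₂) = 0.356 ft. ΔE/E₁ = 0.356/2.79 = 0.128.

ΔE/E₁ = 0.128 (12.8%)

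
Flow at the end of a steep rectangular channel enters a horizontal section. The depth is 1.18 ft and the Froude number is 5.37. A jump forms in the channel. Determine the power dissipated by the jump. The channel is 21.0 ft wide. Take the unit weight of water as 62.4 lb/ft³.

P = 881 hp

Fr₁ = 5.37 (given).
Conjugate-depth relation: y₂/y₁ = ½[√(1 + 8Fr₁²) − 1] = ½[√231.7 − 1] = 7.11.
y₂ = 7.11 × 1.18 = 8.39 ft.
V₁ = Fr₁·√(g·y₁) = 5.37×√(32.2×1.18) = 33.1 ft/s; q = V₁·y₁ = 39.1 ft²/s. V₂ = q/y₂ = 39.1/8.39 = 4.66 ft/s. E₁ = y₁ + V₁²/2g = 18.2 ft; E₂ = y₂ + V₂²/2g = 8.73 ft. ΔE = E₁ − E₂ = 9.47 ft.
Q = q·b = 39.1 × 21.0 = 820 cfs. P = γ·Q·ΔE/550 = 62.4 × 820 × 9.47 / 550 = 881 hp.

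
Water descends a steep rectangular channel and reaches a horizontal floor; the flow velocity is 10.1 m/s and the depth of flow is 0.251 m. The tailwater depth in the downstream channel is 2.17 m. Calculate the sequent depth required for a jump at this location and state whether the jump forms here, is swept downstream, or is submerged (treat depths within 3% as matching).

y₂ = 2.16 m; the jump forms here

Fr₁ = V₁/√(g·y₁) = 10.1/√(9.81×0.251) = 6.44.
Bélanger equation: y₂/y₁ = ½[√(1 + 8Fr₁²) − 1] = ½[√332.4 − 1] = 8.62.
y₂ = 8.62 × 0.251 = 2.16 m.
Tailwater y_tw = 2.17 m: y_tw ≈ y₂, so the jump forms here.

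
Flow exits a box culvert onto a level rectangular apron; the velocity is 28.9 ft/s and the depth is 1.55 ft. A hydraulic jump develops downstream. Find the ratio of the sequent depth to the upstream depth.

y₂/y₁ = 5.31

Fr₁ = V₁/√(g·y₁) = 28.9/√(32.2×1.55) = 4.09.
From the momentum equation for a rectangular channel, y₂/y₁ = ½[√(1 + 8Fr₁²) − 1] = ½[√134.9 − 1] = 5.31.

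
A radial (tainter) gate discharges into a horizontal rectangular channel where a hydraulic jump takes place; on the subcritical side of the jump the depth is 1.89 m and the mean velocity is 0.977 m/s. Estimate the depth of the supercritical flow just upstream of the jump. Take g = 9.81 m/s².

Fr₂ = V₂/√(g·y₂) = 0.977/√(9.81×1.89) = 0.227.
Applying the sequent-depth relation in reverse, y₁/y₂ = ½[√(1 + 8Fr₂²) − 1] = ½[√1.412 − 1] = 0.0941.
y₁ = 0.0941 × 1.89 = 0.178 m.

y₁ = 0.178 m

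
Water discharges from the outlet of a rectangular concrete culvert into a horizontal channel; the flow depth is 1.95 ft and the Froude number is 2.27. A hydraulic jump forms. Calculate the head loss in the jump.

Fr₁ = 2.27 (given).
Conjugate-depth relation: y₂/y₁ = ½[√(1 + 8Fr₁²) − 1] = ½[√42.22 − 1] = 2.75.
y₂ = 2.75 × 1.95 = 5.36 ft.
Head loss: ΔE = (y₂ − y₁)³/(4y₁y₂) = (5.36 − 1.95)³/(4×1.95×5.36) = 39.7/41.8 = 0.949 ft.

ΔE = 0.949 ft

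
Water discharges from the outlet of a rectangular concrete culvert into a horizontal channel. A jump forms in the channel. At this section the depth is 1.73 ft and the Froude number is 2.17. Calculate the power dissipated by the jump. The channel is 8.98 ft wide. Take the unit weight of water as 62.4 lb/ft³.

Fr₁ = 2.17 (given).
Sequent-depth ratio: y₂/y₁ = ½[√(1 + 8Fr₁²) − 1] = ½[√38.67 − 1] = 2.61.
y₂ = 2.61 × 1.73 = 4.51 ft.
V₁ = Fr₁·√(g·y₁) = 2.17×√(32.2×1.73) = 16.2 ft/s; q = V₁·y₁ = 28.0 ft²/s. V₂ = q/y₂ = 28.0/4.51 = 6.21 ft/s. E₁ = y₁ + V₁²/2g = 5.80 ft; E₂ = y₂ + V₂²/2g = 5.11 ft. ΔE = E₁ − E₂ = 0.691 ft.
Q = q·b = 28.0 × 8.98 = 252 cfs. P = γ·Q·ΔE/550 = 62.4 × 252 × 0.691 / 550 = 19.7 hp.

P = 19.7 hp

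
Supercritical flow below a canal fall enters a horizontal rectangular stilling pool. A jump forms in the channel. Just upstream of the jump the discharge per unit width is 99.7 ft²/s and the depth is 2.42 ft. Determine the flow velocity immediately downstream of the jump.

V₁ = q/y₁ = 99.7/2.42 = 41.2 ft/s. Fr₁ = V₁/√(g·y₁) = 41.2/√(32.2×2.42) = 4.67.
By Bélanger, y₂/y₁ = ½[√(1 + 8Fr₁²) − 1] = ½[√175.3 − 1] = 6.12.
y₂ = 6.12 × 2.42 = 14.8 ft.
V₂ = q/y₂ = 99.7/14.8 = 6.73 ft/s.

V₂ = 6.73 ft/s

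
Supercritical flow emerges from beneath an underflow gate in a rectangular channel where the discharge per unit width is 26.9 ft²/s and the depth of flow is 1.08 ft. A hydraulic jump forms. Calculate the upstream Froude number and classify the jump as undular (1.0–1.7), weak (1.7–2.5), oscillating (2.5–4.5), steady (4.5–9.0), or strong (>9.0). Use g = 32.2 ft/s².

V₁ = q/y₁ = 26.9/1.08 = 24.9 ft/s. Fr₁ = V₁/√(g·y₁) = 24.9/√(32.2×1.08) = 4.22.
Fr₁ = 4.22 lies in the oscillating range.

Fr₁ = 4.22; oscillating jump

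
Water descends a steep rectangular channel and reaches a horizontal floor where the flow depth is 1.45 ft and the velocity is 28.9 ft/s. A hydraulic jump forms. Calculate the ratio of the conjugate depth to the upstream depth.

Fr₁ = V₁/√(g·y₁) = 28.9/√(32.2×1.45) = 4.23.
Sequent-depth ratio: y₂/y₁ = ½[√(1 + 8Fr₁²) − 1] = ½[√144.1 − 1] = 5.50.

y₂/y₁ = 5.50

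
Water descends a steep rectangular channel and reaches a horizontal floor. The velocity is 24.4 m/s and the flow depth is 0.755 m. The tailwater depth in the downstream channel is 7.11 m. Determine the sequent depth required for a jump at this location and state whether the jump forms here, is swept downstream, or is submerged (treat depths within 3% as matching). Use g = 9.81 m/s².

Fr₁ = V₁/√(g·y₁) = 24.4/√(9.81×0.755) = 8.97.
Sequent-depth ratio: y₂/y₁ = ½[√(1 + 8Fr₁²) − 1] = ½[√644.1 − 1] = 12.2.
y₂ = 12.2 × 0.755 = 9.20 m.
Tailwater y_tw = 7.11 m: y_tw < y₂, so the jump is swept downstream.

y₂ = 9.20 m; the jump is swept downstream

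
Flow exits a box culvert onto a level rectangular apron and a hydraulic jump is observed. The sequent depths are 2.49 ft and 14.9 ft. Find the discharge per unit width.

For a rectangular channel the momentum equation gives q² = ½·g·y₁·y₂·(y₁ + y₂) = ½×32.2×2.49×14.9×17.4 = 10388.
q = √10388 = 102 ft²/s.

q = 102 ft²/s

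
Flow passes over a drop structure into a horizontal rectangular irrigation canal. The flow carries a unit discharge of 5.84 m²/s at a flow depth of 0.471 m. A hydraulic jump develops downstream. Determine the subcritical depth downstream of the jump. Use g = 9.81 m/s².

V₁ = q/y₁ = 5.84/0.471 = 12.4 m/s. Fr₁ = V₁/√(g·y₁) = 12.4/√(9.81×0.471) = 5.77.
Sequent-depth ratio: y₂/y₁ = ½[√(1 + 8Fr₁²) − 1] = ½[√267.2 − 1] = 7.67.
y₂ = 7.67 × 0.471 = 3.61 m.

y₂ = 3.61 m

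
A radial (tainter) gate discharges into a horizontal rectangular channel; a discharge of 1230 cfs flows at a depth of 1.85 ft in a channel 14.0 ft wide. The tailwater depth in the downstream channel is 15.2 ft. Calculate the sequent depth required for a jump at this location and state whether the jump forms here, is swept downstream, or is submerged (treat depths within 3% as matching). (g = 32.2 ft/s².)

y₂ = 15.2 ft; the jump forms here

q = Q/b = 1230/14.0 = 87.9 ft²/s; V₁ = q/y₁ = 47.5 ft/s. Fr₁ = V₁/√(g·y₁) = 6.15.
Sequent-depth ratio: y₂/y₁ = ½[√(1 + 8Fr₁²) − 1] = ½[√303.9 − 1] = 8.22.
y₂ = 8.22 × 1.85 = 15.2 ft.
Tailwater y_tw = 15.2 ft: y_tw ≈ y₂, so the jump forms here.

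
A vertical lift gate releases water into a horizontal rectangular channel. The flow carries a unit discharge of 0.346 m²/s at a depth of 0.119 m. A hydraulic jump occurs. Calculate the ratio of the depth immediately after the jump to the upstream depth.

V₁ = q/y₁ = 0.346/0.119 = 2.91 m/s. Fr₁ = V₁/√(g·y₁) = 2.91/√(9.81×0.119) = 2.69.
Bélanger equation: y₂/y₁ = ½[√(1 + 8Fr₁²) − 1] = ½[√58.93 − 1] = 3.34.

y₂/y₁ = 3.34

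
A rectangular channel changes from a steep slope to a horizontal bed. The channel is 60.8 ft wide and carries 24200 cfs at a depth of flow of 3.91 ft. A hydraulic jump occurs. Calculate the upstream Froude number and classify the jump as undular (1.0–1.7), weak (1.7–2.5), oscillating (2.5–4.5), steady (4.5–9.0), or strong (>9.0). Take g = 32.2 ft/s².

Fr₁ = 9.07; strong jump

q = Q/b = 24200/60.8 = 398 ft²/s; V₁ = q/y₁ = 102 ft/s. Fr₁ = V₁/√(g·y₁) = 9.07.
Fr₁ = 9.07 lies in the strong range.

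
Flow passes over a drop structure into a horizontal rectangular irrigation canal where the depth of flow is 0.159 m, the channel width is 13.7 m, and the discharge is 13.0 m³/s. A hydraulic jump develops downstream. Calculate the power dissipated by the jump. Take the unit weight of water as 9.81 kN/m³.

P = 119 kW

q = Q/b = 13.0/13.7 = 0.949 m²/s; V₁ = q/y₁ = 5.97 m/s. Fr₁ = V₁/√(g·y₁) = 4.78.
From the momentum equation for a rectangular channel, y₂/y₁ = ½[√(1 + 8Fr₁²) − 1] = ½[√183.7 − 1] = 6.28.
y₂ = 6.28 × 0.159 = 0.998 m.
V₂ = q/y₂ = 0.949/0.998 = 0.951 m/s. E₁ = y₁ + V₁²/2g = 1.97 m; E₂ = y₂ + V₂²/2g = 1.04 m. ΔE = E₁ − E₂ = 0.930 m.
P = γ·Q·ΔE = 9.81 × 13.0 × 0.930 = 119 kW.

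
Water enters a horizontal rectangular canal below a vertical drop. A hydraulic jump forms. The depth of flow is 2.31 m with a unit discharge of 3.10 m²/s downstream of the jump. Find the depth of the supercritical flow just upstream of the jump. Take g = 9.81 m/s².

y₁ = 0.322 m

V₂ = q/y₂ = 3.10/2.31 = 1.34 m/s; Fr₂ = V₂/√(g·y₂) = 0.282.
Since the conjugate-depth ratio holds either way, y₁/y₂ = ½[√(1 + 8Fr₂²) − 1] = ½[√1.636 − 1] = 0.139.
y₁ = 0.139 × 2.31 = 0.322 m.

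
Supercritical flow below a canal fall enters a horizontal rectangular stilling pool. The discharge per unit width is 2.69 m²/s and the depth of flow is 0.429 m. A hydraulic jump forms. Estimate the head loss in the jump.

ΔE = 0.646 m

V₁ = q/y₁ = 2.69/0.429 = 6.27 m/s. Fr₁ = V₁/√(g·y₁) = 6.27/√(9.81×0.429) = 3.06.
By Bélanger, y₂/y₁ = ½[√(1 + 8Fr₁²) − 1] = ½[√75.74 − 1] = 3.85.
y₂ = 3.85 × 0.429 = 1.65 m.
Head loss: ΔE = (y₂ − y₁)³/(4y₁y₂) = (1.65 − 0.429)³/(4×0.429×1.65) = 1.83/2.84 = 0.646 m.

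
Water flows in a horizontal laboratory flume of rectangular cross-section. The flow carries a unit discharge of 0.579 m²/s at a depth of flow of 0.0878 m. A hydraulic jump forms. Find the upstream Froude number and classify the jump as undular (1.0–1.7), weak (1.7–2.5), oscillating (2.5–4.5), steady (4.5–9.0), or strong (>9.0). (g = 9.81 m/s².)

Fr₁ = 7.11; steady jump

V₁ = q/y₁ = 0.579/0.0878 = 6.59 m/s. Fr₁ = V₁/√(g·y₁) = 6.59/√(9.81×0.0878) = 7.11.
Fr₁ = 7.11 lies in the steady range.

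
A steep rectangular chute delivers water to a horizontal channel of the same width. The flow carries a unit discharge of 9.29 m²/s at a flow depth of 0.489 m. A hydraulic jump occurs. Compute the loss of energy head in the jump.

V₁ = q/y₁ = 9.29/0.489 = 19.0 m/s. Fr₁ = V₁/√(g·y₁) = 19.0/√(9.81×0.489) = 8.67.
By Bélanger, y₂/y₁ = ½[√(1 + 8Fr₁²) − 1] = ½[√602.9 − 1] = 11.8.
y₂ = 11.8 × 0.489 = 5.76 m.
Head loss: ΔE = (y₂ − y₁)³/(4y₁y₂) = (5.76 − 0.489)³/(4×0.489×5.76) = 146/11.3 = 13.0 m.

ΔE = 13.0 m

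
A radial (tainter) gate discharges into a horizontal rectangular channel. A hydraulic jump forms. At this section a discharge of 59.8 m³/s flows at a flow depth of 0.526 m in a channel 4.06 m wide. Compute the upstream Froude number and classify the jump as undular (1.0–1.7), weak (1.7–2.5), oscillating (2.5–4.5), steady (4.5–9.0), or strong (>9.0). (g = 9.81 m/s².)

q = Q/b = 59.8/4.06 = 14.7 m²/s; V₁ = q/y₁ = 28.0 m/s. Fr₁ = V₁/√(g·y₁) = 12.3.
Fr₁ = 12.3 lies in the strong range.

Fr₁ = 12.3; strong jump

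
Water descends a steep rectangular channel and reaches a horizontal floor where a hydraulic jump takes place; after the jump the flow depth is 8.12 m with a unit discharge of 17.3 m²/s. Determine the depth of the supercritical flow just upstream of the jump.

V₂ = q/y₂ = 17.3/8.12 = 2.13 m/s; Fr₂ = V₂/√(g·y₂) = 0.239.
Since the conjugate-depth ratio holds either way, y₁/y₂ = ½[√(1 + 8Fr₂²) − 1] = ½[√1.456 − 1] = 0.103.
y₁ = 0.103 × 8.12 = 0.839 m.

y₁ = 0.839 m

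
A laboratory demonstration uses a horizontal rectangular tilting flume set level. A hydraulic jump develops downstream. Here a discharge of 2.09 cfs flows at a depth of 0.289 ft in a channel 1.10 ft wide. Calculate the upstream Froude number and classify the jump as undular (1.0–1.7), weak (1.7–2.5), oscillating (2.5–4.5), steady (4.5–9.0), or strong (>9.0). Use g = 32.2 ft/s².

Fr₁ = 2.16; weak jump

q = Q/b = 2.09/1.10 = 1.90 ft²/s; V₁ = q/y₁ = 6.57 ft/s. Fr₁ = V₁/√(g·y₁) = 2.16.
Fr₁ = 2.16 lies in the weak range.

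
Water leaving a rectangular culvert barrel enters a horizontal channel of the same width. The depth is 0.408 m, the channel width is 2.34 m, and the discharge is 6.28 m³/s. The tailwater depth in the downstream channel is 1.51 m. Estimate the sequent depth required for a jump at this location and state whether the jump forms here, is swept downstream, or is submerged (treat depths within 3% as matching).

q = Q/b = 6.28/2.34 = 2.68 m²/s; V₁ = q/y₁ = 6.58 m/s. Fr₁ = V₁/√(g·y₁) = 3.29.
Sequent-depth ratio: y₂/y₁ = ½[√(1 + 8Fr₁²) − 1] = ½[√87.48 − 1] = 4.18.
y₂ = 4.18 × 0.408 = 1.70 m.
Tailwater y_tw = 1.51 m: y_tw < y₂, so the jump is swept downstream.

y₂ = 1.70 m; the jump is swept downstream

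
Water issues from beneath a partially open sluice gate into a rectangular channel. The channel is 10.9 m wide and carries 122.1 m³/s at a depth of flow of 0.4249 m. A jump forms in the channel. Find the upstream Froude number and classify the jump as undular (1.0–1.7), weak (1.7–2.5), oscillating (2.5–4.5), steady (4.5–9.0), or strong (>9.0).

Fr₁ = 12.91; strong jump

q = Q/b = 122.1/10.9 = 11.20 m²/s; V₁ = q/y₁ = 26.36 m/s. Fr₁ = V₁/√(g·y₁) = 12.91.
Fr₁ = 12.91 lies in the strong range.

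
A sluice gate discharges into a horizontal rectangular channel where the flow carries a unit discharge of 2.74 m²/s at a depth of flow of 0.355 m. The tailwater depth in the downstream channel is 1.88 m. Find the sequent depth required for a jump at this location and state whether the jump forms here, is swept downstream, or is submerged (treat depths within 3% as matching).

V₁ = q/y₁ = 2.74/0.355 = 7.72 m/s. Fr₁ = V₁/√(g·y₁) = 7.72/√(9.81×0.355) = 4.14.
From the momentum equation for a rectangular channel, y₂/y₁ = ½[√(1 + 8Fr₁²) − 1] = ½[√137.8 − 1] = 5.37.
y₂ = 5.37 × 0.355 = 1.91 m.
Tailwater y_tw = 1.88 m: y_tw ≈ y₂, so the jump forms here.

y₂ = 1.91 m; the jump forms here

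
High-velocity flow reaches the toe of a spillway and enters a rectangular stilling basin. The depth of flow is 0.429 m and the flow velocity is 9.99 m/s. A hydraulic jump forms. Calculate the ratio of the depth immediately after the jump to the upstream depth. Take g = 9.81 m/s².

Fr₁ = V₁/√(g·y₁) = 9.99/√(9.81×0.429) = 4.87.
Conjugate-depth relation: y₂/y₁ = ½[√(1 + 8Fr₁²) − 1] = ½[√190.7 − 1] = 6.40.

y₂/y₁ = 6.40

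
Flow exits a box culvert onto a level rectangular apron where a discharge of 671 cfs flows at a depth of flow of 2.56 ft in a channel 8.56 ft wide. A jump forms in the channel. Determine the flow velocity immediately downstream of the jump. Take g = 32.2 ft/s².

q = Q/b = 671/8.56 = 78.4 ft²/s; V₁ = q/y₁ = 30.6 ft/s. Fr₁ = V₁/√(g·y₁) = 3.37.
From the momentum equation for a rectangular channel, y₂/y₁ = ½[√(1 + 8Fr₁²) − 1] = ½[√91.99 − 1] = 4.30.
y₂ = 4.30 × 2.56 = 11.0 ft.
V₂ = q/y₂ = 78.4/11.0 = 7.13 ft/s.

V₂ = 7.13 ft/s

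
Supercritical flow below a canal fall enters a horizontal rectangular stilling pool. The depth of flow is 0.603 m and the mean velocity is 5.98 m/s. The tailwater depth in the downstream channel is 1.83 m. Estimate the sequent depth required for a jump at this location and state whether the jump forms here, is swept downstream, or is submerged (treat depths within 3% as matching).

y₂ = 1.82 m; the jump forms here

Fr₁ = V₁/√(g·y₁) = 5.98/√(9.81×0.603) = 2.46.
Bélanger equation: y₂/y₁ = ½[√(1 + 8Fr₁²) − 1] = ½[√49.36 − 1] = 3.01.
y₂ = 3.01 × 0.603 = 1.82 m.
Tailwater y_tw = 1.83 m: y_tw ≈ y₂, so the jump forms here.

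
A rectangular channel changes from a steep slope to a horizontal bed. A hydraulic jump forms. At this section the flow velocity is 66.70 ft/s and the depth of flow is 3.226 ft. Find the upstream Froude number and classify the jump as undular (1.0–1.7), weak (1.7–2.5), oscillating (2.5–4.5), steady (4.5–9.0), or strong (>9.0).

Fr₁ = 6.544; steady jump

Fr₁ = V₁/√(g·y₁) = 66.70/√(32.2×3.226) = 6.544.
Fr₁ = 6.544 lies in the steady range.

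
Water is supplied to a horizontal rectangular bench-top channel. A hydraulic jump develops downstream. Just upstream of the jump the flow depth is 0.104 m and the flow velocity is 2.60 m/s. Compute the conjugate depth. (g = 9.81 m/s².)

Fr₁ = V₁/√(g·y₁) = 2.60/√(9.81×0.104) = 2.57.
Bélanger equation: y₂/y₁ = ½[√(1 + 8Fr₁²) − 1] = ½[√54.01 − 1] = 3.17.
y₂ = 3.17 × 0.104 = 0.330 m.

y₂ = 0.330 m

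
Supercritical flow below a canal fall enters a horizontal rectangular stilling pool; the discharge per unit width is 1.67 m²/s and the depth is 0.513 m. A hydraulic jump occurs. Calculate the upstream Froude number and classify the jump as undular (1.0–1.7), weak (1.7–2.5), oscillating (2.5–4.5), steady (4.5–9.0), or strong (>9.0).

V₁ = q/y₁ = 1.67/0.513 = 3.26 m/s. Fr₁ = V₁/√(g·y₁) = 3.26/√(9.81×0.513) = 1.45.
Fr₁ = 1.45 lies in the undular range.

Fr₁ = 1.45; undular jump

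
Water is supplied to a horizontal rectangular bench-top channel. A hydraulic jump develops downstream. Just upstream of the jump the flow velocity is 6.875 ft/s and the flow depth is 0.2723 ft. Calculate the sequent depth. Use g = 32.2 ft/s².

Fr₁ = V₁/√(g·y₁) = 6.875/√(32.2×0.2723) = 2.322.
Sequent-depth ratio: y₂/y₁ = ½[√(1 + 8Fr₁²) − 1] = ½[√44.125 − 1] = 2.821.
y₂ = 2.821 × 0.2723 = 0.7683 ft.

y₂ = 0.7683 ft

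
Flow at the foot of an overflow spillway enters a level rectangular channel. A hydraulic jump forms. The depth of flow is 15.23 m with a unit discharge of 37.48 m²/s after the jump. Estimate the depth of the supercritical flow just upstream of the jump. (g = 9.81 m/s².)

V₂ = q/y₂ = 37.48/15.23 = 2.461 m/s; Fr₂ = V₂/√(g·y₂) = 0.2013.
Since the conjugate-depth ratio holds either way, y₁/y₂ = ½[√(1 + 8Fr₂²) − 1] = ½[√1.3243 − 1] = 0.07539.
y₁ = 0.07539 × 15.23 = 1.148 m.

y₁ = 1.148 m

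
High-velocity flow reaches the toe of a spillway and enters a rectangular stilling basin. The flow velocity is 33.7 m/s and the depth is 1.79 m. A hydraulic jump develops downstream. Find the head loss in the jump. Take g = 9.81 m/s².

ΔE = 39.7 m

Fr₁ = V₁/√(g·y₁) = 33.7/√(9.81×1.79) = 8.04.
Sequent-depth ratio: y₂/y₁ = ½[√(1 + 8Fr₁²) − 1] = ½[√518.4 − 1] = 10.9.
y₂ = 10.9 × 1.79 = 19.5 m.
q = V₁·y₁ = 33.7 × 1.79 = 60.3 m²/s. V₂ = q/y₂ = 60.3/19.5 = 3.10 m/s. E₁ = y₁ + V₁²/2g = 59.7 m; E₂ = y₂ + V₂²/2g = 20.0 m. ΔE = E₁ − E₂ = 39.7 m.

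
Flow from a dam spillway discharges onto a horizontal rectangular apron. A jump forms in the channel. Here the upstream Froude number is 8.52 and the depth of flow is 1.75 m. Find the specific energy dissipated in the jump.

ΔE = 44.6 m

Fr₁ = 8.52 (given).
Conjugate-depth relation: y₂/y₁ = ½[√(1 + 8Fr₁²) − 1] = ½[√581.7 − 1] = 11.6.
y₂ = 11.6 × 1.75 = 20.2 m.
Head loss: ΔE = (y₂ − y₁)³/(4y₁y₂) = (20.2 − 1.75)³/(4×1.75×20.2) = 6310/142 = 44.6 m.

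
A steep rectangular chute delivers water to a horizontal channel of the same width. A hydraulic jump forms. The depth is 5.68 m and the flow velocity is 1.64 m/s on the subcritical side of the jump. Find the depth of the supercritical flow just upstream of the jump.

y₁ = 0.504 m

Fr₂ = V₂/√(g·y₂) = 1.64/√(9.81×5.68) = 0.220.
Applying the sequent-depth relation in reverse, y₁/y₂ = ½[√(1 + 8Fr₂²) − 1] = ½[√1.386 − 1] = 0.0887.
y₁ = 0.0887 × 5.68 = 0.504 m.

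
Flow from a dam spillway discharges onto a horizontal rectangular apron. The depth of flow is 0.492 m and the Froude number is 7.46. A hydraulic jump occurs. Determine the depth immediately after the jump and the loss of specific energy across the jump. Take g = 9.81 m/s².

y₂ = 4.95 m; ΔE = 9.10 m

Fr₁ = 7.46 (given).
Bélanger equation: y₂/y₁ = ½[√(1 + 8Fr₁²) − 1] = ½[√446.2 − 1] = 10.1.
y₂ = 10.1 × 0.492 = 4.95 m.
Head loss: ΔE = (y₂ − y₁)³/(4y₁y₂) = (4.95 − 0.492)³/(4×0.492×4.95) = 88.6/9.74 = 9.10 m.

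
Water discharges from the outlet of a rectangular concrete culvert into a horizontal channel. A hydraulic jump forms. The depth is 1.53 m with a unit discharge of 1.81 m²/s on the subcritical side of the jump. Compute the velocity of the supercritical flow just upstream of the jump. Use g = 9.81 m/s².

V₂ = q/y₂ = 1.81/1.53 = 1.18 m/s; Fr₂ = V₂/√(g·y₂) = 0.305.
The Bélanger relation is symmetric: y₁/y₂ = ½[√(1 + 8Fr₂²) − 1] = ½[√1.746 − 1] = 0.161.
y₁ = 0.161 × 1.53 = 0.246 m.
V₁ = q/y₁ = 1.81/0.246 = 7.36 m/s.

V₁ = 7.36 m/s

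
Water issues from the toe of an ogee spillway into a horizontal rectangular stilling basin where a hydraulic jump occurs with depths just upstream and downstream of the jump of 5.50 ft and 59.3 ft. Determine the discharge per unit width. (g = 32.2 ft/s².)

q = 583 ft²/s

For a rectangular channel the momentum equation gives q² = ½·g·y₁·y₂·(y₁ + y₂) = ½×32.2×5.50×59.3×64.8 = 340266.
q = √340266 = 583 ft²/s.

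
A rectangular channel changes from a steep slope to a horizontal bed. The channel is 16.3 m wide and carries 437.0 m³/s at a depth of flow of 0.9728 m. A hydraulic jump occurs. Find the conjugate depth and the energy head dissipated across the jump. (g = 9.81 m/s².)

y₂ = 11.80 m; ΔE = 27.62 m

q = Q/b = 437.0/16.3 = 26.81 m²/s; V₁ = q/y₁ = 27.56 m/s. Fr₁ = V₁/√(g·y₁) = 8.921.
Bélanger equation: y₂/y₁ = ½[√(1 + 8Fr₁²) − 1] = ½[√637.70 − 1] = 12.13.
y₂ = 12.13 × 0.9728 = 11.80 m.
V₂ = q/y₂ = 26.81/11.80 = 2.273 m/s. E₁ = y₁ + V₁²/2g = 39.68 m; E₂ = y₂ + V₂²/2g = 12.06 m. ΔE = E₁ − E₂ = 27.62 m.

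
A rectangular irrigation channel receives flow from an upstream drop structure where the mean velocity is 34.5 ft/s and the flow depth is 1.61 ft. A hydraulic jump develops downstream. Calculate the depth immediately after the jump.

y₂ = 10.1 ft

Fr₁ = V₁/√(g·y₁) = 34.5/√(32.2×1.61) = 4.79.
By Bélanger, y₂/y₁ = ½[√(1 + 8Fr₁²) − 1] = ½[√184.7 − 1] = 6.29.
y₂ = 6.29 × 1.61 = 10.1 ft.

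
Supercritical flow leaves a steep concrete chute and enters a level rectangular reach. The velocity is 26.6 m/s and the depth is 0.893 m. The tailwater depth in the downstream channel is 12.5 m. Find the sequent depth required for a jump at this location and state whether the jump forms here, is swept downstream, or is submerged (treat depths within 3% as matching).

Fr₁ = V₁/√(g·y₁) = 26.6/√(9.81×0.893) = 8.99.
Bélanger equation: y₂/y₁ = ½[√(1 + 8Fr₁²) − 1] = ½[√647.1 − 1] = 12.2.
y₂ = 12.2 × 0.893 = 10.9 m.
Tailwater y_tw = 12.5 m: y_tw > y₂, so the jump is submerged.

y₂ = 10.9 m; the jump is submerged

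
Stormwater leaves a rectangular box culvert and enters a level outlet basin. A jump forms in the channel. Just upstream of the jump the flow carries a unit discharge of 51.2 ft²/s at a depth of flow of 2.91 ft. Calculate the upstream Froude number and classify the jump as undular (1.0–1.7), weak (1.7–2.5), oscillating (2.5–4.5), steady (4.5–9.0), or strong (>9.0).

V₁ = q/y₁ = 51.2/2.91 = 17.6 ft/s. Fr₁ = V₁/√(g·y₁) = 17.6/√(32.2×2.91) = 1.82.
Fr₁ = 1.82 lies in the weak range.

Fr₁ = 1.82; weak jump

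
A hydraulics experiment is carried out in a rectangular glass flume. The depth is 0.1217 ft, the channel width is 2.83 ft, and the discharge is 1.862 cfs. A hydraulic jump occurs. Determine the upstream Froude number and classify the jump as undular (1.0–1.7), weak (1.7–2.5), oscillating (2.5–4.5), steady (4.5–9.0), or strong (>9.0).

Fr₁ = 2.731; oscillating jump

q = Q/b = 1.862/2.83 = 0.6580 ft²/s; V₁ = q/y₁ = 5.406 ft/s. Fr₁ = V₁/√(g·y₁) = 2.731.
Fr₁ = 2.731 lies in the oscillating range.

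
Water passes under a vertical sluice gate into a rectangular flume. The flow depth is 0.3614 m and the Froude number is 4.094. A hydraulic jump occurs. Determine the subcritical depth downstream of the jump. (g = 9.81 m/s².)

y₂ = 1.920 m

Fr₁ = 4.094 (given).
Sequent-depth ratio: y₂/y₁ = ½[√(1 + 8Fr₁²) − 1] = ½[√135.09 − 1] = 5.311.
y₂ = 5.311 × 0.3614 = 1.920 m.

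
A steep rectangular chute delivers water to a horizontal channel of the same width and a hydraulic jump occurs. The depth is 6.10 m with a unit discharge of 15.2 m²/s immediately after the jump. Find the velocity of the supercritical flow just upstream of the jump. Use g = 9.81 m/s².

V₁ = 14.1 m/s

V₂ = q/y₂ = 15.2/6.10 = 2.49 m/s; Fr₂ = V₂/√(g·y₂) = 0.322.
The Bélanger relation is symmetric: y₁/y₂ = ½[√(1 + 8Fr₂²) − 1] = ½[√1.830 − 1] = 0.176.
y₁ = 0.176 × 6.10 = 1.08 m.
V₁ = q/y₁ = 15.2/1.08 = 14.1 m/s.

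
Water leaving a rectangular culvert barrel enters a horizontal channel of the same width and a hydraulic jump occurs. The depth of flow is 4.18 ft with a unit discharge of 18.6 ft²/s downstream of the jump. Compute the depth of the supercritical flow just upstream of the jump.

y₁ = 0.994 ft

V₂ = q/y₂ = 18.6/4.18 = 4.45 ft/s; Fr₂ = V₂/√(g·y₂) = 0.384.
From the momentum equation (using Fr₂), y₁/y₂ = ½[√(1 + 8Fr₂²) − 1] = ½[√2.177 − 1] = 0.238.
y₁ = 0.238 × 4.18 = 0.994 ft.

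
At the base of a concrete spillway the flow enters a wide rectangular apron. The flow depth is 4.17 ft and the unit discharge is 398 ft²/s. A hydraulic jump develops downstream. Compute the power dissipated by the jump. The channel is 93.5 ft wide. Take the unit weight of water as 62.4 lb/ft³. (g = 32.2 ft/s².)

V₁ = q/y₁ = 398/4.17 = 95.4 ft/s. Fr₁ = V₁/√(g·y₁) = 95.4/√(32.2×4.17) = 8.24.
By Bélanger, y₂/y₁ = ½[√(1 + 8Fr₁²) − 1] = ½[√543.7 − 1] = 11.2.
y₂ = 11.2 × 4.17 = 46.5 ft.
Head loss: ΔE = (y₂ − y₁)³/(4y₁y₂) = (46.5 − 4.17)³/(4×4.17×46.5) = 76029/776 = 98.0 ft.
Q = q·b = 398 × 93.5 = 37213 cfs. P = γ·Q·ΔE/550 = 62.4 × 37213 × 98.0 / 550 = 413553 hp.

P = 413553 hp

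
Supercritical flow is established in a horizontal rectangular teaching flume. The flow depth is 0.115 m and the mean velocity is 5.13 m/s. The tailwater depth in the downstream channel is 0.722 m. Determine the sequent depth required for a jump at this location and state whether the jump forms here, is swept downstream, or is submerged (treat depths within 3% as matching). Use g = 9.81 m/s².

Fr₁ = V₁/√(g·y₁) = 5.13/√(9.81×0.115) = 4.83.
By Bélanger, y₂/y₁ = ½[√(1 + 8Fr₁²) − 1] = ½[√187.6 − 1] = 6.35.
y₂ = 6.35 × 0.115 = 0.730 m.
Tailwater y_tw = 0.722 m: y_tw ≈ y₂, so the jump forms here.

y₂ = 0.730 m; the jump forms here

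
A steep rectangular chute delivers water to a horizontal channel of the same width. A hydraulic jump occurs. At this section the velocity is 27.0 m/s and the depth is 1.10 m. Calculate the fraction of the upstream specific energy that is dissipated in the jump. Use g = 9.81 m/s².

Fr₁ = V₁/√(g·y₁) = 27.0/√(9.81×1.10) = 8.22.
By Bélanger, y₂/y₁ = ½[√(1 + 8Fr₁²) − 1] = ½[√541.5 − 1] = 11.1.
y₂ = 11.1 × 1.10 = 12.2 m.
E₁ = y₁ + V₁²/2g = 38.3 m. ΔE = (y₂ − y₁)³/(4y₁y₂) = 25.7 m. ΔE/E₁ = 25.7/38.3 = 0.672.

ΔE/E₁ = 0.672 (67.2%)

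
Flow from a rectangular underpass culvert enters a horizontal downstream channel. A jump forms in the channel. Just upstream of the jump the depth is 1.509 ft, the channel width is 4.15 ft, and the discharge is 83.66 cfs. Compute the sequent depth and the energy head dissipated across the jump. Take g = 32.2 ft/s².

y₂ = 3.404 ft; ΔE = 0.3314 ft

q = Q/b = 83.66/4.15 = 20.16 ft²/s; V₁ = q/y₁ = 13.36 ft/s. Fr₁ = V₁/√(g·y₁) = 1.916.
Bélanger equation: y₂/y₁ = ½[√(1 + 8Fr₁²) − 1] = ½[√30.384 − 1] = 2.256.
y₂ = 2.256 × 1.509 = 3.404 ft.
V₂ = q/y₂ = 20.16/3.404 = 5.921 ft/s. E₁ = y₁ + V₁²/2g = 4.280 ft; E₂ = y₂ + V₂²/2g = 3.949 ft. ΔE = E₁ − E₂ = 0.3314 ft.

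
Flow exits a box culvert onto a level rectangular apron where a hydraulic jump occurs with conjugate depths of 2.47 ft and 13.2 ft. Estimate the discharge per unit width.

q = 90.7 ft²/s

For a rectangular channel the momentum equation gives q² = ½·g·y₁·y₂·(y₁ + y₂) = ½×32.2×2.47×13.2×15.7 = 8226.
q = √8226 = 90.7 ft²/s.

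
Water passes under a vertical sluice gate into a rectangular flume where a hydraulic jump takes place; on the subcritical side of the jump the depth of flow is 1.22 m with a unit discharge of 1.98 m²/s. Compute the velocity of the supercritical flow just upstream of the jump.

V₂ = q/y₂ = 1.98/1.22 = 1.62 m/s; Fr₂ = V₂/√(g·y₂) = 0.469.
Applying the sequent-depth relation in reverse, y₁/y₂ = ½[√(1 + 8Fr₂²) − 1] = ½[√2.761 − 1] = 0.331.
y₁ = 0.331 × 1.22 = 0.404 m.
V₁ = q/y₁ = 1.98/0.404 = 4.91 m/s.

V₁ = 4.91 m/s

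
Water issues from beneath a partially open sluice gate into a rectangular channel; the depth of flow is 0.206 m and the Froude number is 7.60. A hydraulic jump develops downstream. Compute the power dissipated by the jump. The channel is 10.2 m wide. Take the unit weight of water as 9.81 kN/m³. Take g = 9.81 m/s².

Fr₁ = 7.60 (given).
By Bélanger, y₂/y₁ = ½[√(1 + 8Fr₁²) − 1] = ½[√463.1 − 1] = 10.3.
y₂ = 10.3 × 0.206 = 2.11 m.
V₁ = Fr₁·√(g·y₁) = 7.60×√(9.81×0.206) = 10.8 m/s; q = V₁·y₁ = 2.23 m²/s. V₂ = q/y₂ = 2.23/2.11 = 1.05 m/s. E₁ = y₁ + V₁²/2g = 6.16 m; E₂ = y₂ + V₂²/2g = 2.17 m. ΔE = E₁ − E₂ = 3.99 m.
Q = q·b = 2.23 × 10.2 = 22.7 m³/s. P = γ·Q·ΔE = 9.81 × 22.7 × 3.99 = 888 kW.

P = 888 kW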